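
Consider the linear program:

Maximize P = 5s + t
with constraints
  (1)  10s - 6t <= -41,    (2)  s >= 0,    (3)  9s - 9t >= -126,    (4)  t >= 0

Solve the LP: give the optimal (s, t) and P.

s = 43/4, t = 99/4, maximum P = 157/2

Corner points and P = 5s + t:
  (0, 41/6) → P = 41/6
  (43/4, 99/4) → P = 157/2
  (0, 14) → P = 14

The binding constraints are 10s - 6t = -41 and 9s - 9t = -126.
Solving simultaneously gives s = 43/4, t = 99/4.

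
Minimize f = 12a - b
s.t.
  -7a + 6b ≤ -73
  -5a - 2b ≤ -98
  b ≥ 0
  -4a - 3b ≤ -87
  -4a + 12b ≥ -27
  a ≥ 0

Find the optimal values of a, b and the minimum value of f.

a = 367/22, b = 321/44, minimum f = 8487/44

Extreme points and f = 12a - b:
  (367/22, 321/44) → f = 8487/44
  (120/7, 43/7) → f = 1397/7
  (75/4, 4) → f = 221
The feasible region is unbounded (it extends along (3, 1), (6, 7)), but f strictly increases along every unbounded feasible direction, so there is no improving ray and the minimum is attained at a vertex.

The binding constraints are -7a + 6b = -73 and -5a - 2b = -98.
Solving simultaneously gives a = 367/22, b = 321/44.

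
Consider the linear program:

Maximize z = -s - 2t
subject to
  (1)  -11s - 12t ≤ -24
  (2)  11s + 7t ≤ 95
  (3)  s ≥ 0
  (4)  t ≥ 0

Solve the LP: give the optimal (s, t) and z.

Corner points and z = -s - 2t:
  (0, 2) → z = -4
  (24/11, 0) → z = -24/11
  (0, 95/7) → z = -190/7
  (95/11, 0) → z = -95/11

The optimum lies where -11s - 12t = -24 and t = 0.
Solving simultaneously gives s = 24/11, t = 0.

s = 24/11, t = 0, maximum z = -24/11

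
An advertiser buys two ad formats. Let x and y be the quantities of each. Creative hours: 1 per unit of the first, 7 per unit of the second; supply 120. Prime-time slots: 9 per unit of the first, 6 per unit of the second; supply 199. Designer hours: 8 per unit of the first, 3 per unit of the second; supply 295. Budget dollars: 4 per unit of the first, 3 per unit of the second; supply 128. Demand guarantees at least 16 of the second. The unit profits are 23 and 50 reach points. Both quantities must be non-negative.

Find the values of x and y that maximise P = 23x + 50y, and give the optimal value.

x = 8, y = 16, maximum P = 984

Feasible corners and P = 23x + 50y:
  (0, 120/7) → P = 6000/7
  (0, 16) → P = 800
  (8, 16) → P = 984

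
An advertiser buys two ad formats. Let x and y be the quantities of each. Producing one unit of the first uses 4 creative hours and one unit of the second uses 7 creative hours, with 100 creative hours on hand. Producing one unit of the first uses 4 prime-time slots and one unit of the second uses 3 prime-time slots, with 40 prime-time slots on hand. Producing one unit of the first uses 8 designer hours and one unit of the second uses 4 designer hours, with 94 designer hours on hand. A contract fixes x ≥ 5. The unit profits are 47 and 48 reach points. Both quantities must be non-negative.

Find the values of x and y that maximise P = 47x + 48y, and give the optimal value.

x = 5, y = 20/3, maximum P = 555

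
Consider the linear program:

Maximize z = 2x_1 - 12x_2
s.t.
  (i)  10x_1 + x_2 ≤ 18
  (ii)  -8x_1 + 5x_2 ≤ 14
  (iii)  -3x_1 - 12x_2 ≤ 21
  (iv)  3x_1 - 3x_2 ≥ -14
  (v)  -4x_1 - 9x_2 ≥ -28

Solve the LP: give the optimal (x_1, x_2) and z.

x_1 = 79/39, x_2 = -88/39, maximum z = 1214/39

Feasible corners and z = 2x_1 - 12x_2:
  (79/39, -88/39) → z = 1214/39
  (67/43, 104/43) → z = -1114/43
  (-91/37, -42/37) → z = 322/37
  (7/46, 70/23) → z = -833/23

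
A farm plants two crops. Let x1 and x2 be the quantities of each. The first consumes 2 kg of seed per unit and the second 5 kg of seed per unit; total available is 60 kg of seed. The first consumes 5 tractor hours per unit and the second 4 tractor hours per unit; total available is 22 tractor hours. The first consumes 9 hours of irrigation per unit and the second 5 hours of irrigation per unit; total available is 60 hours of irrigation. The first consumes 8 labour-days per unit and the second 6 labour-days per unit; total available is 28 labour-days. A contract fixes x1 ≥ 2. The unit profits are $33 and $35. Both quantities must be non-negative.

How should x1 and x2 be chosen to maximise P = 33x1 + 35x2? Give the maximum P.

The binding constraints are 8x1 + 6x2 = 28 and x1 = 2.
Solving simultaneously gives x1 = 2, x2 = 2.

x1 = 2, x2 = 2, maximum P = 136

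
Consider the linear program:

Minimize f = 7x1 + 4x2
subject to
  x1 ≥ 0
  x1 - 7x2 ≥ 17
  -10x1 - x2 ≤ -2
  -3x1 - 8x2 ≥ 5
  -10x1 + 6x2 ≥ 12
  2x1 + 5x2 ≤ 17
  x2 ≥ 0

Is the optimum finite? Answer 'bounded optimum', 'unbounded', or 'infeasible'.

infeasible

The boundaries 2x1 + 5x2 = 17 and x2 = 0 meet at (17/2, 0), but that point violates x1 - 7x2 ≥ 17. Every candidate vertex is excluded by some other constraint, so the feasible region is empty.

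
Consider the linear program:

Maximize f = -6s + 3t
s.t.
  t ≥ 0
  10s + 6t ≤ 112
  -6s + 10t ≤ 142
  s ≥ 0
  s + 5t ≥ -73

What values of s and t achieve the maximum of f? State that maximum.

Feasible corners and f = -6s + 3t:
  (56/5, 0) → f = -336/5
  (0, 0) → f = 0
  (67/34, 523/34) → f = 1167/34
  (0, 71/5) → f = 213/5

s = 0, t = 71/5, maximum f = 213/5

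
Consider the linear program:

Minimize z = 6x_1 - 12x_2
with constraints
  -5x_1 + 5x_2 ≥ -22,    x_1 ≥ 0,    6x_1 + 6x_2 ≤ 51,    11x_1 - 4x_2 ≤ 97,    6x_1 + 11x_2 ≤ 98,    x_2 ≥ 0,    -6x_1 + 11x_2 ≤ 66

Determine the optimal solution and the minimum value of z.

Corner points and z = 6x_1 - 12x_2:
  (129/20, 41/20) → z = 141/10
  (22/5, 0) → z = 132/5
  (0, 0) → z = 0
  (0, 6) → z = -72
  (55/34, 117/17) → z = -1239/17

x_1 = 55/34, x_2 = 117/17, minimum z = -1239/17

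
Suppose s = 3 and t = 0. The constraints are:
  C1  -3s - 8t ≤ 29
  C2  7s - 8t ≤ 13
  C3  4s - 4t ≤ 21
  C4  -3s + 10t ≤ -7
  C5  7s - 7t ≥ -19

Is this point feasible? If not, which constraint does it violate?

not feasible — violates C2

Constraint C2: 7s - 8t = 21, which is not ≤ 13. All other constraints are satisfied.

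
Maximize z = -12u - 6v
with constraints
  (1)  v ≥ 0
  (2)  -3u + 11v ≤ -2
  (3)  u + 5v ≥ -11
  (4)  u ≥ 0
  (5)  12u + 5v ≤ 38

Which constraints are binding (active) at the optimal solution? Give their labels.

Extreme points and z = -12u - 6v:
  (2/3, 0) → z = -8
  (19/6, 0) → z = -38
  (428/147, 30/49) → z = -1892/49

The maximum is at (2/3, 0). Substituting into each constraint, equality holds for (1) and (2); the remaining constraints have slack.

(1) and (2)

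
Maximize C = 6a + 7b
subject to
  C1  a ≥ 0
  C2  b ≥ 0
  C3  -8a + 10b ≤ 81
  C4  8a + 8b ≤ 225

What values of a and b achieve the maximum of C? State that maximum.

At the optimal vertex, -8a + 10b = 81 and 8a + 8b = 225.
Solving simultaneously gives a = 89/8, b = 17.

a = 89/8, b = 17, maximum C = 743/4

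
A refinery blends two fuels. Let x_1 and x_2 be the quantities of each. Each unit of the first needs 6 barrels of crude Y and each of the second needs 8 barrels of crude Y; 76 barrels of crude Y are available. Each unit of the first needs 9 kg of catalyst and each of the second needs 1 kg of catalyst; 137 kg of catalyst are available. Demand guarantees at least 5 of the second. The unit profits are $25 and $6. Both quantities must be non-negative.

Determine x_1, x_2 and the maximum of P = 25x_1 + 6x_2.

Extreme points and P = 25x_1 + 6x_2:
  (0, 19/2) → P = 57
  (0, 5) → P = 30
  (6, 5) → P = 180

x_1 = 6, x_2 = 5, maximum P = 180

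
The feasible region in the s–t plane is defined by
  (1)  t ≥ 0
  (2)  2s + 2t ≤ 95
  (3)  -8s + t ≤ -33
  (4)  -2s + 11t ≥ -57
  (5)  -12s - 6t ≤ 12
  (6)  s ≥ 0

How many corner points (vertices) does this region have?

The feasible vertices (each the meet of two boundaries and inside every other half-plane) are:
  (33/8, 0)
  (57/2, 0)
  (161/18, 347/9)
  (1159/26, 38/13)

4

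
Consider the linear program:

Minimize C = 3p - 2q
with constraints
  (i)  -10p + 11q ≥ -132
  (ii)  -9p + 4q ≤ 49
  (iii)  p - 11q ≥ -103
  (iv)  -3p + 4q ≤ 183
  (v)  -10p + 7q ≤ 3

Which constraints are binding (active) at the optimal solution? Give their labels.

(ii) and (v)

Corner points and C = 3p - 2q:
  (-1067/59, -1678/59) → C = 155/59
  (235/9, 1162/99) → C = 5431/99
  (-331/23, -463/23) → C = -67/23
  (688/103, 1027/103) → C = 10/103

The minimum is at (-331/23, -463/23). Substituting into each constraint, equality holds for (ii) and (v); the remaining constraints have slack.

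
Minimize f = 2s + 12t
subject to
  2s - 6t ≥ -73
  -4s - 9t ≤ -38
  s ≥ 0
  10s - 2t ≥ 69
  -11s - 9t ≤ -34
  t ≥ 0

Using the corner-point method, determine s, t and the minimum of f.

s = 19/2, t = 0, minimum f = 19

Corner points and f = 2s + 12t:
  (10, 31/2) → f = 206
  (697/98, 52/49) → f = 1321/49
  (19/2, 0) → f = 19
The feasible region is unbounded (it extends along (3, 1), (1, 0)), but f strictly increases along every unbounded feasible direction, so there is no improving ray and the minimum is attained at a vertex.

The binding constraints are -4s - 9t = -38 and t = 0.
Solving simultaneously gives s = 19/2, t = 0.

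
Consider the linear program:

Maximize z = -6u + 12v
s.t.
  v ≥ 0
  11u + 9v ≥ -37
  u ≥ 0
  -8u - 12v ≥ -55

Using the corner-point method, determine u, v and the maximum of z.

u = 0, v = 55/12, maximum z = 55

At the optimal vertex, u = 0 and -8u - 12v = -55.
Solving simultaneously gives u = 0, v = 55/12.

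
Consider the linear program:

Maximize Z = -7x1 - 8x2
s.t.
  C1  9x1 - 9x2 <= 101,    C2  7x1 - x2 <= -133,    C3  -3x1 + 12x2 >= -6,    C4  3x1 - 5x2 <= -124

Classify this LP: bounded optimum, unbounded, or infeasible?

From the feasible point (-541/32, 469/32), moving in the direction (-12, -3) keeps every constraint satisfied while Z increases without bound.

unbounded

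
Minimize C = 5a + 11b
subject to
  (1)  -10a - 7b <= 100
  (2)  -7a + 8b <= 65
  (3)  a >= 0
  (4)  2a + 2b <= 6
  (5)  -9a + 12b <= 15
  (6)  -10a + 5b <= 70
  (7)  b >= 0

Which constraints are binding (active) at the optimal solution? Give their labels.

Corner points and C = 5a + 11b:
  (0, 5/4) → C = 55/4
  (0, 0) → C = 0
  (1, 2) → C = 27
  (3, 0) → C = 15

The minimum is at (0, 0). Substituting into each constraint, equality holds for (3) and (7); the remaining constraints have slack.

(3) and (7)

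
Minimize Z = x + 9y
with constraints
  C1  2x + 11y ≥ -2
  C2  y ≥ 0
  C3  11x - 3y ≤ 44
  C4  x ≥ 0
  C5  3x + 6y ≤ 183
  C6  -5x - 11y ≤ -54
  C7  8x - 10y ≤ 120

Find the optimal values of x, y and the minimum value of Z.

Extreme points and Z = x + 9y:
  (271/25, 627/25) → Z = 5914/25
  (19/4, 11/4) → Z = 59/2
  (0, 61/2) → Z = 549/2
  (0, 54/11) → Z = 486/11

The optimum lies where 11x - 3y = 44 and -5x - 11y = -54.
Solving simultaneously gives x = 19/4, y = 11/4.

x = 19/4, y = 11/4, minimum Z = 59/2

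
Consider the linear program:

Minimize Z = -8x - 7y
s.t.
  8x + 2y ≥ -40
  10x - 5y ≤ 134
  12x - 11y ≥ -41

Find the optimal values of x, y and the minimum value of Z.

x = 1679/50, y = 1009/25, minimum Z = -13779/25

Vertices and Z = -8x - 7y:
  (17/15, -368/15) → Z = 488/3
  (-261/56, -19/14) → Z = 655/14
  (1679/50, 1009/25) → Z = -13779/25

The optimum lies where 10x - 5y = 134 and 12x - 11y = -41.
Solving simultaneously gives x = 1679/50, y = 1009/25.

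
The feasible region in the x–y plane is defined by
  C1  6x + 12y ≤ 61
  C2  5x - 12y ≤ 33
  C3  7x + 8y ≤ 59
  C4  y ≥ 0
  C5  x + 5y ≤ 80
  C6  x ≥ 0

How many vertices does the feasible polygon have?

5

The feasible vertices (each the meet of two boundaries and inside every other half-plane) are:
  (55/9, 73/36)
  (0, 61/12)
  (243/31, 16/31)
  (33/5, 0)
  (0, 0)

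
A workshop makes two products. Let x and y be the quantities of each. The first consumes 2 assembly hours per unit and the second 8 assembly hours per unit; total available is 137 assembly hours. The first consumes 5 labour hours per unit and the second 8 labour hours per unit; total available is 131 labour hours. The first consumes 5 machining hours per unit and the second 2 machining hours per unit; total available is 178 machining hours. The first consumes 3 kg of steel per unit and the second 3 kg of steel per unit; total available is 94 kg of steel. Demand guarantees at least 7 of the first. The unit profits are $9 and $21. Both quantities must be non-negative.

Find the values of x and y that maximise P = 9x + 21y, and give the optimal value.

x = 7, y = 12, maximum P = 315

Feasible corners and P = 9x + 21y:
  (131/5, 0) → P = 1179/5
  (7, 0) → P = 63
  (7, 12) → P = 315

The optimum lies where 5x + 8y = 131 and x = 7.
Solving simultaneously gives x = 7, y = 12.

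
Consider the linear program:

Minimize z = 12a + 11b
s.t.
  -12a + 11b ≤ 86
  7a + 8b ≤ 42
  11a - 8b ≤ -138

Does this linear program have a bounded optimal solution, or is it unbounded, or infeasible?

unbounded

From the feasible point (-166/5, -142/5), moving in the direction (-11, -12) keeps every constraint satisfied while z decreases without bound.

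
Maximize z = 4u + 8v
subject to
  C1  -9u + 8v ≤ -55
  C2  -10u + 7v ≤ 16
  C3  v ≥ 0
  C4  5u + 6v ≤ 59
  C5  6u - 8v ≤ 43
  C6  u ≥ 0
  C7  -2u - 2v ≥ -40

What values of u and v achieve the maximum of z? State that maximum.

u = 401/47, v = 128/47, maximum z = 2628/47

Vertices and z = 4u + 8v:
  (55/9, 0) → z = 220/9
  (401/47, 128/47) → z = 2628/47
  (43/6, 0) → z = 86/3
  (365/38, 139/76) → z = 1008/19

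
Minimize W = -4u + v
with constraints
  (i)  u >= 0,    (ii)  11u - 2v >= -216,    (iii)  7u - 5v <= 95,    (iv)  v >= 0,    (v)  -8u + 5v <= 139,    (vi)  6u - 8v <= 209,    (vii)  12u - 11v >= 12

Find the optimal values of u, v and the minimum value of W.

u = 985/17, v = 1056/17, minimum W = -2884/17

Feasible corners and W = -4u + v:
  (95/7, 0) → W = -380/7
  (985/17, 1056/17) → W = -2884/17
  (1, 0) → W = -4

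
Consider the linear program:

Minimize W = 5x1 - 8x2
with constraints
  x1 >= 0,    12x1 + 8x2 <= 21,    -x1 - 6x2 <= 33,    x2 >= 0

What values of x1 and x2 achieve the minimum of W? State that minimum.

Extreme points and W = 5x1 - 8x2:
  (0, 21/8) → W = -21
  (0, 0) → W = 0
  (7/4, 0) → W = 35/4

x1 = 0, x2 = 21/8, minimum W = -21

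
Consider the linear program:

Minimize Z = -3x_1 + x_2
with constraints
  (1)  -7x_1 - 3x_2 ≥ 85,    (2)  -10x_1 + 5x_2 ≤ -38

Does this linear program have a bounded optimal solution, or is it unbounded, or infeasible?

unbounded

From the feasible point (-311/65, -1116/65), moving in the direction (3, -7) keeps every constraint satisfied while Z decreases without bound.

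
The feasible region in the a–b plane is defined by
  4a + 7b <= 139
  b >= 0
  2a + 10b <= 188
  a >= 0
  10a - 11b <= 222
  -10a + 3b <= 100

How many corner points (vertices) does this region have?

The feasible vertices (each the meet of two boundaries and inside every other half-plane) are:
  (37/13, 237/13)
  (3083/114, 251/57)
  (0, 0)
  (111/5, 0)
  (0, 94/5)

5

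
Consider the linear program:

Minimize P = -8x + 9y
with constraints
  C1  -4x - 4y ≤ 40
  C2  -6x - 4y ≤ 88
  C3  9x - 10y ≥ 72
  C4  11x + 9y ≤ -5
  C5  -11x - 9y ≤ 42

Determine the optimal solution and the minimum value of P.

x = 85/2, y = -105/2, minimum P = -1625/2

Feasible corners and P = -8x + 9y:
  (85/2, -105/2) → P = -1625/2
  (24, -34) → P = -498
  (598/191, -837/191) → P = -12317/191
  (228/191, -1170/191) → P = -12354/191

The binding constraints are -4x - 4y = 40 and 11x + 9y = -5.
Solving simultaneously gives x = 85/2, y = -105/2.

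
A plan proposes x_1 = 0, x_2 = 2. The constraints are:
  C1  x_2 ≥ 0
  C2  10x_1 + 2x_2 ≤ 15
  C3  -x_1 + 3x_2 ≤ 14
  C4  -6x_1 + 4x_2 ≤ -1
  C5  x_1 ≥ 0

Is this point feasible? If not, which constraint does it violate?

Constraint C4: -6x_1 + 4x_2 = 8, which is not ≤ -1. All other constraints are satisfied.

not feasible — violates C4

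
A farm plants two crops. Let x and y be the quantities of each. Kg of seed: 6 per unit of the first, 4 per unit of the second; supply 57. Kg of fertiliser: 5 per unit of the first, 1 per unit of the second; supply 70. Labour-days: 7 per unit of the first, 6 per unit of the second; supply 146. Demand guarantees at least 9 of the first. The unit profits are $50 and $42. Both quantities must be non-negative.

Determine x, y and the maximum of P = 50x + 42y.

x = 9, y = 3/4, maximum P = 963/2

Vertices and P = 50x + 42y:
  (19/2, 0) → P = 475
  (9, 0) → P = 450
  (9, 3/4) → P = 963/2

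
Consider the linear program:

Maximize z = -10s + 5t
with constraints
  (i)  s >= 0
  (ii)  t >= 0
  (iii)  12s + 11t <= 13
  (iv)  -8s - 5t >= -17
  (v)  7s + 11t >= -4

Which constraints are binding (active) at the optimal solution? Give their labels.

Corner points and z = -10s + 5t:
  (0, 0) → z = 0
  (0, 13/11) → z = 65/11
  (13/12, 0) → z = -65/6

The maximum is at (0, 13/11). Substituting into each constraint, equality holds for (i) and (iii); the remaining constraints have slack.

(i) and (iii)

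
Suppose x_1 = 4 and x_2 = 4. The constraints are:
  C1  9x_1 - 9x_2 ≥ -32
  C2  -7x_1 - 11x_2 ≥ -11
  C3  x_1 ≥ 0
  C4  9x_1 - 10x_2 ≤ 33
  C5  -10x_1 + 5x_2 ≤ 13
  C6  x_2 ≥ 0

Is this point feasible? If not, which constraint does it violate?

Constraint C2: -7x_1 - 11x_2 = -72, which is not ≥ -11. All other constraints are satisfied.

not feasible — violates C2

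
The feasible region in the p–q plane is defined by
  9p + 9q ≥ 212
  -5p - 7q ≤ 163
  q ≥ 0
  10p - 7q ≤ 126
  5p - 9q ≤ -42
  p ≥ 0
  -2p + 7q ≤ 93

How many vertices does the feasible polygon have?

Of the 21 pairwise boundary intersections, those satisfying every inequality are:
  (85/7, 719/63)
  (647/81, 1261/81)
  (1428/55, 210/11)
  (219/8, 591/28)

4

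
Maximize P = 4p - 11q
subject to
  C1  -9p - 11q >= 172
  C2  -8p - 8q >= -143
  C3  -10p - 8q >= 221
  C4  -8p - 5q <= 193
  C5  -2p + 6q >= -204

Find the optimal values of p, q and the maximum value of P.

Vertices and P = 4p - 11q:
  (-1055/38, 269/38) → P = -7179/38
  (-1263/43, 361/43) → P = -9023/43
  (153/38, -1241/38) → P = 14263/38
  (-69/29, -1009/29) → P = 10823/29

At the optimal vertex, -10p - 8q = 221 and -2p + 6q = -204.
Solving simultaneously gives p = 153/38, q = -1241/38.

p = 153/38, q = -1241/38, maximum P = 14263/38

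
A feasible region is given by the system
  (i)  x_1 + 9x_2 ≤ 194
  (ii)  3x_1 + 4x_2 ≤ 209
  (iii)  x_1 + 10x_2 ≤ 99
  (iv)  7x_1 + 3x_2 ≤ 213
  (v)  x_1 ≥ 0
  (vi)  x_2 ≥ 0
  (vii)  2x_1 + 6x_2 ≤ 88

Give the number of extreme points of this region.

5

The feasible vertices (each the meet of two boundaries and inside every other half-plane) are:
  (0, 99/10)
  (143/7, 55/7)
  (213/7, 0)
  (169/6, 95/18)
  (0, 0)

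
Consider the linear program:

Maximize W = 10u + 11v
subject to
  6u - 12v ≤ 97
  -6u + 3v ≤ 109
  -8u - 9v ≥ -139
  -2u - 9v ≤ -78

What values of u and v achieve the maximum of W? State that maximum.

u = 61/6, v = 173/27, maximum W = 4648/27

Vertices and W = 10u + 11v:
  (-94/13, 853/39) → W = 6563/39
  (-249/20, 343/30) → W = 19/15
  (61/6, 173/27) → W = 4648/27

At the optimal vertex, -8u - 9v = -139 and -2u - 9v = -78.
Solving simultaneously gives u = 61/6, v = 173/27.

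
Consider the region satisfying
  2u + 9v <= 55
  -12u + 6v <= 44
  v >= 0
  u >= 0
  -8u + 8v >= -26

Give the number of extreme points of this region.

Intersecting each pair of boundary lines and keeping only the points that satisfy every inequality leaves:
  (0, 55/9)
  (337/44, 97/22)
  (0, 0)
  (13/4, 0)

4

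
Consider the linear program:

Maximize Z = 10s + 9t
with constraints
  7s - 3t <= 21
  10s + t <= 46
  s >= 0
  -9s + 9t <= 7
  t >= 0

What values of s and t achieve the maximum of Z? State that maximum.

Vertices and Z = 10s + 9t:
  (159/37, 112/37) → Z = 2598/37
  (3, 0) → Z = 30
  (37/9, 44/9) → Z = 766/9
  (0, 7/9) → Z = 7
  (0, 0) → Z = 0

s = 37/9, t = 44/9, maximum Z = 766/9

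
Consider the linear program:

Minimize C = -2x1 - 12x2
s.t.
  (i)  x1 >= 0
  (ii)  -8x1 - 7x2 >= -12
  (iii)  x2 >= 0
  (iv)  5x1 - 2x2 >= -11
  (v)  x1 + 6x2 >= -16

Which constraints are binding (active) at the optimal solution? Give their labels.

(i) and (ii)

Corner points and C = -2x1 - 12x2:
  (0, 12/7) → C = -144/7
  (0, 0) → C = 0
  (3/2, 0) → C = -3

The minimum is at (0, 12/7). Substituting into each constraint, equality holds for (i) and (ii); the remaining constraints have slack.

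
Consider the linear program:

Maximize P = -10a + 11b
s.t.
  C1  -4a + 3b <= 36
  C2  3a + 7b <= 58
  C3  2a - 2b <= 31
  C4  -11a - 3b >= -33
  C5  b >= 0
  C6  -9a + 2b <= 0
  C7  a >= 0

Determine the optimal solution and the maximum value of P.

Vertices and P = -10a + 11b:
  (3, 0) → P = -30
  (66/49, 297/49) → P = 2607/49
  (0, 0) → P = 0

The optimum lies where -11a - 3b = -33 and -9a + 2b = 0.
Solving simultaneously gives a = 66/49, b = 297/49.

a = 66/49, b = 297/49, maximum P = 2607/49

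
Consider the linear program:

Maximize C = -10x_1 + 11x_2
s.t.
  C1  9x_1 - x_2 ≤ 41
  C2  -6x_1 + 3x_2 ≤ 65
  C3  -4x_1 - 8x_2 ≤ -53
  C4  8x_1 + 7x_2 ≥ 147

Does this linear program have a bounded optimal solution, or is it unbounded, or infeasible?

Vertices and C = -10x_1 + 11x_2:
  (188/21, 277/7) → C = 7261/21
  (434/71, 995/71) → C = 6605/71
  (-7/33, 701/33) → C = 7781/33
The feasible region has finitely many vertices and no improving ray; the maximum is 7261/21 at (188/21, 277/7).

bounded optimum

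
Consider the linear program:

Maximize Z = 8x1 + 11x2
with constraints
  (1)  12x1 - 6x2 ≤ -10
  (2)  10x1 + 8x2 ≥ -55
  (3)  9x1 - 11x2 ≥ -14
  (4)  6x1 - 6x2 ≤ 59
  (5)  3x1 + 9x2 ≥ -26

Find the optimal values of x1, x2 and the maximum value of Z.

x1 = -1/3, x2 = 1, maximum Z = 25/3

Feasible corners and Z = 8x1 + 11x2:
  (-1/3, 1) → Z = 25/3
  (-41/21, -47/21) → Z = -845/21
  (-206/57, -32/19) → Z = -2704/57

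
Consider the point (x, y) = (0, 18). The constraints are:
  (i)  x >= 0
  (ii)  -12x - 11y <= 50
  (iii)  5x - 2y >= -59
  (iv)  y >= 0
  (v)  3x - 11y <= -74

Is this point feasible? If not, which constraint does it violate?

feasible

(i): 0 ≥ 0 ✓
(ii): -198 ≤ 50 ✓
(iii): -36 ≥ -59 ✓
(iv): 18 ≥ 0 ✓
(v): -198 ≤ -74 ✓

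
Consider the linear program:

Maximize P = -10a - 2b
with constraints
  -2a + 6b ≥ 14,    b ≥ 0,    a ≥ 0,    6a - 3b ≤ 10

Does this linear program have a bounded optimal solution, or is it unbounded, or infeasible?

bounded optimum

Corner points and P = -10a - 2b:
  (0, 7/3) → P = -14/3
  (17/5, 52/15) → P = -614/15
The feasible region has finitely many vertices and no improving ray; the maximum is -14/3 at (0, 7/3).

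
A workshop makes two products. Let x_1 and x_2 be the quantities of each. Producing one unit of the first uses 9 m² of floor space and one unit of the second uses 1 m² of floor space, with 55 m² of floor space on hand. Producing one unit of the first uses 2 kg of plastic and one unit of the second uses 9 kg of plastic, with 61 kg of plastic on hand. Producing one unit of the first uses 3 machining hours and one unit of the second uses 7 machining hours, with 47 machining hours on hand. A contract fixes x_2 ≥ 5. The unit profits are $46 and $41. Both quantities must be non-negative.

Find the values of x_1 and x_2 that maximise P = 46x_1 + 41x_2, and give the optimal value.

x_1 = 4, x_2 = 5, maximum P = 389

Feasible corners and P = 46x_1 + 41x_2:
  (0, 47/7) → P = 1927/7
  (0, 5) → P = 205
  (4, 5) → P = 389

The optimum lies where 3x_1 + 7x_2 = 47 and x_2 = 5.
Solving simultaneously gives x_1 = 4, x_2 = 5.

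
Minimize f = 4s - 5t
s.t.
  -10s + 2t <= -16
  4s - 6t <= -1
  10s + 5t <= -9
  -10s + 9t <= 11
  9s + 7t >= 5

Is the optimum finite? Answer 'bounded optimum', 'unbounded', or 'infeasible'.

infeasible

The boundaries -10s + 2t = -16 and 4s - 6t = -1 meet at (49/26, 37/26), but that point violates 10s + 5t ≤ -9. Every candidate vertex is excluded by some other constraint, so the feasible region is empty.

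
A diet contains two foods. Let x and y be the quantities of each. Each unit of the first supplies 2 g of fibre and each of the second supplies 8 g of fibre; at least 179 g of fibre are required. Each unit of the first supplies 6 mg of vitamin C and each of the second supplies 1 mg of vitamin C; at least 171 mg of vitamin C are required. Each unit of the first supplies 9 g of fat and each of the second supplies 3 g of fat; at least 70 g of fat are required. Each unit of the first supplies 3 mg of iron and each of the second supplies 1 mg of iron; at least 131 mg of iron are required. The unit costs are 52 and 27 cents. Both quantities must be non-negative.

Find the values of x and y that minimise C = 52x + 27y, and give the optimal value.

Vertices and C = 52x + 27y:
  (0, 171) → C = 4617
  (179/2, 0) → C = 4654
  (79/2, 25/2) → C = 4783/2
  (40/3, 91) → C = 9451/3
The feasible region is unbounded (it extends along (0, 1), (1, 0)), but C strictly increases along every unbounded feasible direction, so there is no improving ray and the minimum is attained at a vertex.

At the optimal vertex, 2x + 8y = 179 and 3x + y = 131.
Solving simultaneously gives x = 79/2, y = 25/2.

x = 79/2, y = 25/2, minimum C = 4783/2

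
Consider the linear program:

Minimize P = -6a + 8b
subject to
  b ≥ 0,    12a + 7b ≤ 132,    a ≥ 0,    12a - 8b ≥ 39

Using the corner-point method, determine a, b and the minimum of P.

At the optimal vertex, b = 0 and 12a + 7b = 132.
Solving simultaneously gives a = 11, b = 0.

a = 11, b = 0, minimum P = -66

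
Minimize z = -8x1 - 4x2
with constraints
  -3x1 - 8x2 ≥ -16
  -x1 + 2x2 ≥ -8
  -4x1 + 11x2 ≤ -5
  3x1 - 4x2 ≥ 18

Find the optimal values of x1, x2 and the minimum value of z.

Feasible corners and z = -8x1 - 4x2:
  (48/7, -4/7) → z = -368/7
  (52/9, -1/6) → z = -410/9
  (2, -3) → z = -4

x1 = 48/7, x2 = -4/7, minimum z = -368/7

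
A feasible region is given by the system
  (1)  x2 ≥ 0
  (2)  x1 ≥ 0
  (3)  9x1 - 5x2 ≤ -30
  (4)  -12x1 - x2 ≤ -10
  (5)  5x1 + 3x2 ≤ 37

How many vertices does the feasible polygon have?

Of the 10 pairwise boundary intersections, those satisfying every inequality are:
  (0, 10)
  (0, 37/3)
  (20/69, 150/23)
  (95/52, 483/52)

4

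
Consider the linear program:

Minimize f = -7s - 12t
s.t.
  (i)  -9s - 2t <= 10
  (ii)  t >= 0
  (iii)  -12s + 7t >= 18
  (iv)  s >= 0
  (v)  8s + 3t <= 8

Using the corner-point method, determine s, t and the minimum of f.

s = 0, t = 8/3, minimum f = -32

Extreme points and f = -7s - 12t:
  (0, 18/7) → f = -216/7
  (1/46, 60/23) → f = -1447/46
  (0, 8/3) → f = -32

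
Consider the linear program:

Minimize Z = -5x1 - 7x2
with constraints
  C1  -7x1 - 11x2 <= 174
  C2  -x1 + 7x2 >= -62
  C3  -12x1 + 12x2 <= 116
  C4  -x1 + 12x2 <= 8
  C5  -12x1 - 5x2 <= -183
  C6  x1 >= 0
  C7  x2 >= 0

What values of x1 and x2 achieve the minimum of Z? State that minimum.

x1 = 160, x2 = 14, minimum Z = -898

Vertices and Z = -5x1 - 7x2:
  (160, 14) → Z = -898
  (62, 0) → Z = -310
  (2156/149, 279/149) → Z = -12733/149
  (61/4, 0) → Z = -305/4

At the optimal vertex, -x1 + 7x2 = -62 and -x1 + 12x2 = 8.
Solving simultaneously gives x1 = 160, x2 = 14.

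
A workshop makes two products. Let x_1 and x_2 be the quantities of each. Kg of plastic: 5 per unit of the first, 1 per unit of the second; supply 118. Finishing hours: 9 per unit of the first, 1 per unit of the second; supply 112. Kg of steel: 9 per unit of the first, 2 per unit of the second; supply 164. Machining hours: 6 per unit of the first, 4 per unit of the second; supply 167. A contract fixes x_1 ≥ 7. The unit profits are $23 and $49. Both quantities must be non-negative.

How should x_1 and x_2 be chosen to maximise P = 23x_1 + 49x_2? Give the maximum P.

Feasible corners and P = 23x_1 + 49x_2:
  (112/9, 0) → P = 2576/9
  (7, 0) → P = 161
  (281/30, 277/10) → P = 23591/15
  (7, 125/4) → P = 6769/4

The optimum lies where 6x_1 + 4x_2 = 167 and x_1 = 7.
Solving simultaneously gives x_1 = 7, x_2 = 125/4.

x_1 = 7, x_2 = 125/4, maximum P = 6769/4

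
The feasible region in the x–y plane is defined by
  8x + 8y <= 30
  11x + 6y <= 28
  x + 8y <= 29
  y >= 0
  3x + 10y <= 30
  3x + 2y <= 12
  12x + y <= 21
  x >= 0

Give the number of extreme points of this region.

6

Of the 28 pairwise boundary intersections, those satisfying every inequality are:
  (11/10, 53/20)
  (15/14, 75/28)
  (98/61, 105/61)
  (7/4, 0)
  (0, 0)
  (0, 3)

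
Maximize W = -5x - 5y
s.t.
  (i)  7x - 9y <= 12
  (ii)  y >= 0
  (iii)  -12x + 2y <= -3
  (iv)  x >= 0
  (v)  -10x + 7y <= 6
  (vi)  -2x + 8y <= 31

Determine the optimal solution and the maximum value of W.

x = 1/4, y = 0, maximum W = -5/4

Extreme points and W = -5x - 5y:
  (12/7, 0) → W = -60/7
  (375/38, 241/38) → W = -1540/19
  (1/4, 0) → W = -5/4
  (33/64, 51/32) → W = -675/64
  (169/66, 149/33) → W = -2335/66

The binding constraints are y = 0 and -12x + 2y = -3.
Solving simultaneously gives x = 1/4, y = 0.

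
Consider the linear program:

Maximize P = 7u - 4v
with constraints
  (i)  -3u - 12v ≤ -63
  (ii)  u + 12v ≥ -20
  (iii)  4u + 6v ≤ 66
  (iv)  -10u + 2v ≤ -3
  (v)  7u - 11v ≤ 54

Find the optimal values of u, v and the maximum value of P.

Feasible corners and P = 7u - 4v:
  (9/7, 69/14) → P = -75/7
  (149/13, 31/13) → P = 919/13
  (75/34, 162/17) → P = -771/34
  (525/43, 123/43) → P = 3183/43

The optimum lies where 4u + 6v = 66 and 7u - 11v = 54.
Solving simultaneously gives u = 525/43, v = 123/43.

u = 525/43, v = 123/43, maximum P = 3183/43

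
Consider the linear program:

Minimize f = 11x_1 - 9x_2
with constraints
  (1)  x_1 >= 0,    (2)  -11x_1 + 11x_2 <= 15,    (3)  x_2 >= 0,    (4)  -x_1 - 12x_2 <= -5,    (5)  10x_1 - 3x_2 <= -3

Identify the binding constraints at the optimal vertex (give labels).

Vertices and f = 11x_1 - 9x_2:
  (0, 15/11) → f = -135/11
  (0, 1) → f = -9
  (12/77, 117/77) → f = -921/77

The minimum is at (0, 15/11). Substituting into each constraint, equality holds for (1) and (2); the remaining constraints have slack.

(1) and (2)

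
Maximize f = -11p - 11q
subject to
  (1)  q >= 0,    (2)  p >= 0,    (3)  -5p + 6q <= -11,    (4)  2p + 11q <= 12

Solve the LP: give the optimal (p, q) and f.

p = 11/5, q = 0, maximum f = -121/5

Extreme points and f = -11p - 11q:
  (11/5, 0) → f = -121/5
  (6, 0) → f = -66
  (193/67, 38/67) → f = -2541/67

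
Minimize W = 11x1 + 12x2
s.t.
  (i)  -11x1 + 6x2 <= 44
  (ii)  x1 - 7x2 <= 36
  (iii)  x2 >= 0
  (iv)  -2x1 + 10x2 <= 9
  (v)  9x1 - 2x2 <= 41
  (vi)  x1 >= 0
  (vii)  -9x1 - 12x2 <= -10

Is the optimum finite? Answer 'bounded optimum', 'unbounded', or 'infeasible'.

Extreme points and W = 11x1 + 12x2:
  (41/9, 0) → W = 451/9
  (10/9, 0) → W = 110/9
  (214/43, 163/86) → W = 3332/43
  (0, 9/10) → W = 54/5
  (0, 5/6) → W = 10
The feasible region has finitely many vertices and no improving ray; the minimum is 10 at (0, 5/6).

bounded optimum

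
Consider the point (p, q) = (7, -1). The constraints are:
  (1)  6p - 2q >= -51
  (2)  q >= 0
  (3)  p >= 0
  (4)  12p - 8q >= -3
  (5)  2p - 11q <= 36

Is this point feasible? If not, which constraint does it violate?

Constraint (2): q = -1, which is not ≥ 0. All other constraints are satisfied.

not feasible — violates (2)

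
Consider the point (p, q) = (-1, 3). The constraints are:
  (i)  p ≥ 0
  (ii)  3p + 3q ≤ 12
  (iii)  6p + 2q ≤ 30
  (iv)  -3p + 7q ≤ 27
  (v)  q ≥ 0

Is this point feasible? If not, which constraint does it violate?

Constraint (i): p = -1, which is not ≥ 0. All other constraints are satisfied.

not feasible — violates (i)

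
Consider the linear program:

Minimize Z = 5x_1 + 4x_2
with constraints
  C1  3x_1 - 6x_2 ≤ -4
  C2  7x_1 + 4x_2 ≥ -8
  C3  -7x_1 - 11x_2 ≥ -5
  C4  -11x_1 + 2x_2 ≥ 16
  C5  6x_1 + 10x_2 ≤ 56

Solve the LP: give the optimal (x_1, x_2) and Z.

x_1 = -40/29, x_2 = 12/29, minimum Z = -152/29

Extreme points and Z = 5x_1 + 4x_2:
  (-108/49, 13/7) → Z = -176/49
  (-40/29, 12/29) → Z = -152/29
  (-166/135, 167/135) → Z = -6/5

The optimum lies where 7x_1 + 4x_2 = -8 and -11x_1 + 2x_2 = 16.
Solving simultaneously gives x_1 = -40/29, x_2 = 12/29.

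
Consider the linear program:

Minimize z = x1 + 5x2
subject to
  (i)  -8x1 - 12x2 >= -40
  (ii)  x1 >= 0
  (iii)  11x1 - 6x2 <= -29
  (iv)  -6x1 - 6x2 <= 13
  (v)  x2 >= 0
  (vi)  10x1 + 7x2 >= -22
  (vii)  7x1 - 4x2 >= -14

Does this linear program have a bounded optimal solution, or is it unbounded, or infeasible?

The boundaries -8x1 - 12x2 = -40 and x1 = 0 meet at (0, 10/3), but that point violates 11x1 - 6x2 ≤ -29. Every candidate vertex is excluded by some other constraint, so the feasible region is empty.

infeasible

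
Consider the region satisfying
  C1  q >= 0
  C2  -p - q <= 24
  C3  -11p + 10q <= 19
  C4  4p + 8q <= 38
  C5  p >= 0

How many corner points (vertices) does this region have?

Intersecting each pair of boundary lines and keeping only the points that satisfy every inequality leaves:
  (19/2, 0)
  (0, 0)
  (57/32, 247/64)
  (0, 19/10)

4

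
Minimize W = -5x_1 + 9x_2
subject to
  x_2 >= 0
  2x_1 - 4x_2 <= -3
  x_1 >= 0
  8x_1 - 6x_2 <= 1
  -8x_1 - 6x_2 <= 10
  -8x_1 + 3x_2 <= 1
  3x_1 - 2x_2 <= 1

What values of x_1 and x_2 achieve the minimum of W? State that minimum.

Corner points and W = -5x_1 + 9x_2:
  (11/10, 13/10) → W = 31/5
  (5/26, 11/13) → W = 173/26
  (2, 5/2) → W = 25/2
The feasible region is unbounded (it extends along (3, 8), (2, 3)), but W strictly increases along every unbounded feasible direction, so there is no improving ray and the minimum is attained at a vertex.

At the optimal vertex, 2x_1 - 4x_2 = -3 and 8x_1 - 6x_2 = 1.
Solving simultaneously gives x_1 = 11/10, x_2 = 13/10.

x_1 = 11/10, x_2 = 13/10, minimum W = 31/5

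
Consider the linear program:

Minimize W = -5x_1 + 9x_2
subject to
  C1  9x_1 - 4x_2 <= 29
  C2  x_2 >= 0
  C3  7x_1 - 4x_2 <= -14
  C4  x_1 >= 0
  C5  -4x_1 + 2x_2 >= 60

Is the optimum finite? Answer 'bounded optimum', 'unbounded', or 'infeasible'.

Vertices and W = -5x_1 + 9x_2:
  (149, 328) → W = 2207
  (0, 30) → W = 270
The feasible region has finitely many vertices and no improving ray; the minimum is 270 at (0, 30).

bounded optimum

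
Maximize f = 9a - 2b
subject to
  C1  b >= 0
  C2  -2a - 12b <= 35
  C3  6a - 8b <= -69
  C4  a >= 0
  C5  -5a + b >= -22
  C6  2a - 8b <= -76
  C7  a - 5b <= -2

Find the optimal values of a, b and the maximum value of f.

a = 245/34, b = 477/34, maximum f = 1251/34

Corner points and f = 9a - 2b:
  (245/34, 477/34) → f = 1251/34
  (7/4, 159/16) → f = -33/8
  (0, 19/2) → f = -19
The feasible region is unbounded (it extends along (0, 1), (1, 5)), but f strictly decreases along every unbounded feasible direction, so there is no improving ray and the maximum is attained at a vertex.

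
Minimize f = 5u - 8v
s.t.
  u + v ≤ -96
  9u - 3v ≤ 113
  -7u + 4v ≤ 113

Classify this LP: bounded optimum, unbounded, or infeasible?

bounded optimum

Corner points and f = 5u - 8v:
  (-175/12, -977/12) → f = 6941/12
  (-497/11, -559/11) → f = 1987/11
The feasible region has finitely many vertices and no improving ray; the minimum is 1987/11 at (-497/11, -559/11).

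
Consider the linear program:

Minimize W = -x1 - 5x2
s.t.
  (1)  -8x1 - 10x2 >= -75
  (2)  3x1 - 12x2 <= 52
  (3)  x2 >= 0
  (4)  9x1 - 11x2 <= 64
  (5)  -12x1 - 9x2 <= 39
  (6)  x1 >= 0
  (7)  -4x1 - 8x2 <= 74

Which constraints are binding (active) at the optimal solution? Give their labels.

Feasible corners and W = -x1 - 5x2:
  (1465/178, 163/178) → W = -1140/89
  (0, 15/2) → W = -75/2
  (64/9, 0) → W = -64/9
  (0, 0) → W = 0

The minimum is at (0, 15/2). Substituting into each constraint, equality holds for (1) and (6); the remaining constraints have slack.

(1) and (6)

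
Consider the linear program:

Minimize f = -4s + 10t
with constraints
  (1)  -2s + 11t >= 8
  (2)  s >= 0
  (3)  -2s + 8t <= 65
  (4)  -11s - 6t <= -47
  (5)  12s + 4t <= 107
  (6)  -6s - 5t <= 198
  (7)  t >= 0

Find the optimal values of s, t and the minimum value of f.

s = 229/28, t = 31/14, minimum f = -74/7

Vertices and f = -4s + 10t:
  (67/19, 26/19) → f = -8/19
  (229/28, 31/14) → f = -74/7
  (0, 65/8) → f = 325/4
  (0, 47/6) → f = 235/3
  (149/26, 497/52) → f = 1889/26

The optimum lies where -2s + 11t = 8 and 12s + 4t = 107.
Solving simultaneously gives s = 229/28, t = 31/14.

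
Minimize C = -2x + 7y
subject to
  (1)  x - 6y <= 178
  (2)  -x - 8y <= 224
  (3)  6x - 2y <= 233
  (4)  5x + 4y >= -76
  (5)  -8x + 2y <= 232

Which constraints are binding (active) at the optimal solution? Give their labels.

Feasible corners and C = -2x + 7y:
  (521/17, -835/34) → C = -7929/34
  (128/17, -483/17) → C = -3637/17
  (-180/7, 92/7) → C = 1004/7
The feasible region is unbounded (it extends along (1, 3), (1, 4)), but C strictly increases along every unbounded feasible direction, so there is no improving ray and the minimum is attained at a vertex.

The minimum is at (521/17, -835/34). Substituting into each constraint, equality holds for (1) and (3); the remaining constraints have slack.

(1) and (3)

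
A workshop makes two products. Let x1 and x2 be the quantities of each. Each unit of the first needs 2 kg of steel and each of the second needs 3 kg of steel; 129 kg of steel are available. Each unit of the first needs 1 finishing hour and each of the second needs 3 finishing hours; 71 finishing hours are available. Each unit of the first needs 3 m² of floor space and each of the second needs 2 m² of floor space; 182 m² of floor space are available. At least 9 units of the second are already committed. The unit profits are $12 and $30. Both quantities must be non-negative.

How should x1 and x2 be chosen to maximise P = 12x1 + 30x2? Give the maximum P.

x1 = 44, x2 = 9, maximum P = 798

The binding constraints are x1 + 3x2 = 71 and x2 = 9.
Solving simultaneously gives x1 = 44, x2 = 9.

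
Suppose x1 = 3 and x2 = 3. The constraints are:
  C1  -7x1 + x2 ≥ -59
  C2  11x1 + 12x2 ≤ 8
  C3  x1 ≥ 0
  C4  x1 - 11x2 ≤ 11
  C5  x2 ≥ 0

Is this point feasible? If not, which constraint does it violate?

not feasible — violates C2

Constraint C2: 11x1 + 12x2 = 69, which is not ≤ 8. All other constraints are satisfied.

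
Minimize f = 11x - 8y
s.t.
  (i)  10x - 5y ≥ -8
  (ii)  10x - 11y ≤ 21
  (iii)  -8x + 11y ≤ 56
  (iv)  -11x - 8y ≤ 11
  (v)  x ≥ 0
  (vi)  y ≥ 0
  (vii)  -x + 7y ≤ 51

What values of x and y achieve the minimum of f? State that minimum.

x = 96/35, y = 248/35, minimum f = -928/35

Extreme points and f = 11x - 8y:
  (96/35, 248/35) → f = -928/35
  (0, 8/5) → f = -64/5
  (21/10, 0) → f = 231/10
  (12, 9) → f = 60
  (169/45, 352/45) → f = -319/15
  (0, 0) → f = 0

At the optimal vertex, 10x - 5y = -8 and -8x + 11y = 56.
Solving simultaneously gives x = 96/35, y = 248/35.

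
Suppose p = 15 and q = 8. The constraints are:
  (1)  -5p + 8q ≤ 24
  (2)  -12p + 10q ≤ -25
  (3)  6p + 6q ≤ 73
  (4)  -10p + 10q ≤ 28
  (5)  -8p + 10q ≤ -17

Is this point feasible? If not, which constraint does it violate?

Constraint (3): 6p + 6q = 138, which is not ≤ 73. All other constraints are satisfied.

not feasible — violates (3)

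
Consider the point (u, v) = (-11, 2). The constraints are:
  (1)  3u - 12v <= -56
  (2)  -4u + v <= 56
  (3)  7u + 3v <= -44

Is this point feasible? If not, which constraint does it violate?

feasible

(1): -57 ≤ -56 ✓
(2): 46 ≤ 56 ✓
(3): -71 ≤ -44 ✓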